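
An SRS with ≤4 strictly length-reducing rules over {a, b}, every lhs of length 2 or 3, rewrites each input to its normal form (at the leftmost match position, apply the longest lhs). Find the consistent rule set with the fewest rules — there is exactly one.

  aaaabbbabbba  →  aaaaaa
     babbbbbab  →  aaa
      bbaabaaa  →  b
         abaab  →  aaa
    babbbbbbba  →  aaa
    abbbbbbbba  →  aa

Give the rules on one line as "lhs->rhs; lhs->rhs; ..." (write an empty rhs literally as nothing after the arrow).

  | aaaabbbabbba => aaaabbabbba => aaaababbba => aaaaabbba => aaaaabba => aaaaaba => aaaaaa
  | babbbbbab => aabbbbab => aabbbab => aabbab => aabab => aaab => aaa
  | bbaabaaa => bbabaaa => baaaaa => baaaa => baaa => baa => ba => b
  | abaab => aaab => aaa

ab->a; ba->b; bab->aa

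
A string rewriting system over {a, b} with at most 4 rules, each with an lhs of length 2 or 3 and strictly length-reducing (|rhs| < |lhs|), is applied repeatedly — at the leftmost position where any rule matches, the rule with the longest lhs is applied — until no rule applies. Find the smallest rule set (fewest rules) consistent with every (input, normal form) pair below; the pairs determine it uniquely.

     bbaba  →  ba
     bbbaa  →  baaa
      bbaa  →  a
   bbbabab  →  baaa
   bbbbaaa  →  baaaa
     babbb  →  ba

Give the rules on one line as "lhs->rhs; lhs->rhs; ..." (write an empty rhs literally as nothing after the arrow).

  | bbaba => ba
  | bbbaa => baaa
  | bbaa => a
  | bbbabab => baabab => baaab => baaa

ab->a; bba->; bbb->ba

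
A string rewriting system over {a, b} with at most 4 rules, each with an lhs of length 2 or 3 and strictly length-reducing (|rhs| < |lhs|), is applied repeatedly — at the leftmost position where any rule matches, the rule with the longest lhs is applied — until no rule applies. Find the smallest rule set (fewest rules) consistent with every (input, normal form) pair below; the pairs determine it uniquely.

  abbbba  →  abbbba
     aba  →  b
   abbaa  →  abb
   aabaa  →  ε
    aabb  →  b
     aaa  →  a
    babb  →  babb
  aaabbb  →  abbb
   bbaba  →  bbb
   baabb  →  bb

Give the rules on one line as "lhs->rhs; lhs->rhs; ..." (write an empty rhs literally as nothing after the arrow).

  | abbbba
  | aba => b
  | abbaa => abb
  | aabaa => aa => ε

aa->; aab->; aba->b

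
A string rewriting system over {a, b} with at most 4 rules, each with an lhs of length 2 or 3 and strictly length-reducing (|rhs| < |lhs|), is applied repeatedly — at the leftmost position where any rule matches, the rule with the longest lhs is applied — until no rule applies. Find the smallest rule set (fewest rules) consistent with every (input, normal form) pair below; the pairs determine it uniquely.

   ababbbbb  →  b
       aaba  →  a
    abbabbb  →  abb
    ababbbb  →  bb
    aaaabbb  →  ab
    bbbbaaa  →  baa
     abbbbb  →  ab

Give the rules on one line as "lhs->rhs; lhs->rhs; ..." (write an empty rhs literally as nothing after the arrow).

aaa->; aba->; bba->b; bbb->b

  | ababbbbb => bbbbb => bbb => b
  | aaba => a
  | abbabbb => abbbb => abb
  | ababbbb => bbbb => bb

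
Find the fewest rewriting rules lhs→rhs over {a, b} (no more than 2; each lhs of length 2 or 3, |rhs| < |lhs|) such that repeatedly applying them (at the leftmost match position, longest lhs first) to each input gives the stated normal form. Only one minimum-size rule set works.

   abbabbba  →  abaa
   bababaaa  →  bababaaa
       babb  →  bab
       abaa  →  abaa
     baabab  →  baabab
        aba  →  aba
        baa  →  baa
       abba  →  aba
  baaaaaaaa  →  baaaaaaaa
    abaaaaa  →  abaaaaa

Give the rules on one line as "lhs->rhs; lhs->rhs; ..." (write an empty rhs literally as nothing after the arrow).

bb->b; bbb->

  | abbabbba => ababbba => abaa
  | bababaaa
  | babb => bab
  | abaa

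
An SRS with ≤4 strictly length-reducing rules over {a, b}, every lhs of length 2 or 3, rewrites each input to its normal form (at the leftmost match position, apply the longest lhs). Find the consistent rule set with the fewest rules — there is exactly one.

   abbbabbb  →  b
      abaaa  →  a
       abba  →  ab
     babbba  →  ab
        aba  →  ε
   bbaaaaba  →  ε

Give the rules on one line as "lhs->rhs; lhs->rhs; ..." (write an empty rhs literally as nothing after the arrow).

  | abbbabbb => abbabb => abab => b
  | abaaa => aa => a
  | abba => ab
  | babbba => abba => ab

aa->a; aba->; ba->; bab->a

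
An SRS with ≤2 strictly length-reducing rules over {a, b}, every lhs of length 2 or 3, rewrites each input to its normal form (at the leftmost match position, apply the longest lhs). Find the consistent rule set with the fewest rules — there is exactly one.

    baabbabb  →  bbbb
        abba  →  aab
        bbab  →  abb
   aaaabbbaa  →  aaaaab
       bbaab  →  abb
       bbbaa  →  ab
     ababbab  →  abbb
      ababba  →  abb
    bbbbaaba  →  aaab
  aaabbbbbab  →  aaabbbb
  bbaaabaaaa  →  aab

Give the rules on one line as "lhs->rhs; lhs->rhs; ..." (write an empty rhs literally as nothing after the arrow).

  | baabbabb => babbabb => bbbabb => babbb => bbbb
  | abba => aab
  | bbab => abb
  | aaaabbbaa => aaaababa => aaaabba => aaaaab

ba->b; bba->ab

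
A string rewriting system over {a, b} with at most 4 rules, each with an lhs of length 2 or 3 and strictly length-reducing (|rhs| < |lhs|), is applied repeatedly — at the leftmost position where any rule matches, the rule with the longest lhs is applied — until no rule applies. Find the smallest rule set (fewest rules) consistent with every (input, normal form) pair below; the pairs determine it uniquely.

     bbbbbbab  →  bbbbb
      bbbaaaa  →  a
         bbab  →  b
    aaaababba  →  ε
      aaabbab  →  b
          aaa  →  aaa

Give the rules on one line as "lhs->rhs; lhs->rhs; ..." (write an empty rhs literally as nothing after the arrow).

  | bbbbbbab => bbbbb
  | bbbaaaa => bbaaa => baa => a
  | bbab => b
  | aaaababba => aaababba => aababba => ababba => babba => ba => ε

ab->b; ba->; bab->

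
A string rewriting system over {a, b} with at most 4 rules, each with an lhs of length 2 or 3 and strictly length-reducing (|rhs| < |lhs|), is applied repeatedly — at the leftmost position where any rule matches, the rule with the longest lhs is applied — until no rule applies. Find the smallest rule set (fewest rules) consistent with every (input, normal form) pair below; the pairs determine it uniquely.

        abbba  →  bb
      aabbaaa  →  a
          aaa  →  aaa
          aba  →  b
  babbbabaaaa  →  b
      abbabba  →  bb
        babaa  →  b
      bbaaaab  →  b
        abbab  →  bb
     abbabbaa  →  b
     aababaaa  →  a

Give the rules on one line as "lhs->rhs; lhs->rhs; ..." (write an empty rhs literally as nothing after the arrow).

ab->b; ba->b; baa->a; bba->b

  | abbba => bbba => bb
  | aabbaaa => abbaaa => bbaaa => baa => a
  | aaa
  | aba => ba => b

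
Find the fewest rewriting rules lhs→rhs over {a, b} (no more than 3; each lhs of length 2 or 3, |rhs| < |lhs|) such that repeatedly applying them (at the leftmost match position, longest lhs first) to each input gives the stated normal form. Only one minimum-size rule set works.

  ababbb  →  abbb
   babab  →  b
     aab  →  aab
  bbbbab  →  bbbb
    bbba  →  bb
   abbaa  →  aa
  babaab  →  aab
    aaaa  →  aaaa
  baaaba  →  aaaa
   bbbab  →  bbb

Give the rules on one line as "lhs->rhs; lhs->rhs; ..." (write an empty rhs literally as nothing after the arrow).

ba->a; bab->b; bba->b

  | ababbb => abbb
  | babab => bab => b
  | aab
  | bbbbab => bbbb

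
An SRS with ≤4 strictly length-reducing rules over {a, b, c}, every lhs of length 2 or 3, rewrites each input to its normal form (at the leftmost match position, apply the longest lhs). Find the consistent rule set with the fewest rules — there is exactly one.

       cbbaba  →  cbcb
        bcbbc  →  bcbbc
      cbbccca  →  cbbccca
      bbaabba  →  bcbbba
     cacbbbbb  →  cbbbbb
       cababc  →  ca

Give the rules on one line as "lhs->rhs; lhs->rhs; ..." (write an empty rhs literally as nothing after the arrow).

  | cbbaba => cbbaa => cbcb
  | bcbbc
  | cbbccca
  | bbaabba => bcbbba

ab->a; ac->; baa->cb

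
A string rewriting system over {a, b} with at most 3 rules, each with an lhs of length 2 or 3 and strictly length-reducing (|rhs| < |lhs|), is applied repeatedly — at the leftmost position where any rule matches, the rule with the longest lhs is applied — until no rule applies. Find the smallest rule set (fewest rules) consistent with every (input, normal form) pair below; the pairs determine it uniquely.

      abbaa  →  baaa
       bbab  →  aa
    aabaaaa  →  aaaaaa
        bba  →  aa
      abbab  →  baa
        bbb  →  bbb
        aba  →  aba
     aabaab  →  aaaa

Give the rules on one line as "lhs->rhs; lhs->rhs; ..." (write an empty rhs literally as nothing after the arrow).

  | abbaa => baaa
  | bbab => aab => aa
  | aabaaaa => aaaaaa
  | bba => aa

aab->aa; abb->ba; bba->aa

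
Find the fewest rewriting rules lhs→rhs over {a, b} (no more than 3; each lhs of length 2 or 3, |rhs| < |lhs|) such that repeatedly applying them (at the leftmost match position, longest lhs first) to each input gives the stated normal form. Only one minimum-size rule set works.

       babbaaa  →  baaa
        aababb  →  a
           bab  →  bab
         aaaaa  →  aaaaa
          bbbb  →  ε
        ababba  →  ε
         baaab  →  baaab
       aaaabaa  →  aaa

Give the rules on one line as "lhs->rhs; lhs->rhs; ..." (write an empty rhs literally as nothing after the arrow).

aba->bb; bb->; bba->

  | babbaaa => baaa
  | aababb => abbbb => abb => a
  | bab
  | aaaaa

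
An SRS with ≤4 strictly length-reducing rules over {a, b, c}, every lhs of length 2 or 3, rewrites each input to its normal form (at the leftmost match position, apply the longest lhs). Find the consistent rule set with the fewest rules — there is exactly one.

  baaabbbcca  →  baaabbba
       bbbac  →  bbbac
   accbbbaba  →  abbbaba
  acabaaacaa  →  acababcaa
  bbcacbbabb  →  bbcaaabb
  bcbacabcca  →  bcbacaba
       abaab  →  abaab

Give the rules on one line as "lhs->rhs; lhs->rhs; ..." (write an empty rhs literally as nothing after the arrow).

aac->bc; cbb->a; cc->

  | baaabbbcca => baaabbba
  | bbbac
  | accbbbaba => abbbaba
  | acabaaacaa => acababcaa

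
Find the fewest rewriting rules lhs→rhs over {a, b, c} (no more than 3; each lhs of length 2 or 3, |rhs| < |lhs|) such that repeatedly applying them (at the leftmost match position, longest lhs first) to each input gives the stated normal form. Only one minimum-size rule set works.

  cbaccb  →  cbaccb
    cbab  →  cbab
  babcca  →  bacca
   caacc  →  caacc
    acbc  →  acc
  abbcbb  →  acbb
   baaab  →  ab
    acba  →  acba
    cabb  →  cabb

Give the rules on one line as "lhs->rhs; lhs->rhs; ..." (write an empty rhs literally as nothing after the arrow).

  | cbaccb
  | cbab
  | babcca => bacca
  | caacc

baa->; bc->c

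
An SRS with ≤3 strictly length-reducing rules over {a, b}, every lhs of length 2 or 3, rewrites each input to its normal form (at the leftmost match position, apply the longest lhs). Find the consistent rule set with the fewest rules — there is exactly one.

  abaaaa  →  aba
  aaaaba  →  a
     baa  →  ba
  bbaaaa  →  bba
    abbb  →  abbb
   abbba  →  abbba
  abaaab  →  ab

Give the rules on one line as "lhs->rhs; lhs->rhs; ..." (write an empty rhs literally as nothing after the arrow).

aa->a; aab->

  | abaaaa => abaaa => abaa => aba
  | aaaaba => aaaba => aaba => a
  | baa => ba
  | bbaaaa => bbaaa => bbaa => bba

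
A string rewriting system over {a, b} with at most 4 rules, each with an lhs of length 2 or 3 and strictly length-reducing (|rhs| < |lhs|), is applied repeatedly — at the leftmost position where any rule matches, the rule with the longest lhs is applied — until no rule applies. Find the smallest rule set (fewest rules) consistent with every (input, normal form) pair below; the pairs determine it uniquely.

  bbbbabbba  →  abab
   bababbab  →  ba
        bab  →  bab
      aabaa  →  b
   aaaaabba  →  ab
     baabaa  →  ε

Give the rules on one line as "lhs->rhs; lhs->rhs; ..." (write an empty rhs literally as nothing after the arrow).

aa->; aaa->ab; bb->; bbb->a

  | bbbbabbba => ababbba => abaaa => abab
  | bababbab => babaab => babb => ba
  | bab
  | aabaa => baa => b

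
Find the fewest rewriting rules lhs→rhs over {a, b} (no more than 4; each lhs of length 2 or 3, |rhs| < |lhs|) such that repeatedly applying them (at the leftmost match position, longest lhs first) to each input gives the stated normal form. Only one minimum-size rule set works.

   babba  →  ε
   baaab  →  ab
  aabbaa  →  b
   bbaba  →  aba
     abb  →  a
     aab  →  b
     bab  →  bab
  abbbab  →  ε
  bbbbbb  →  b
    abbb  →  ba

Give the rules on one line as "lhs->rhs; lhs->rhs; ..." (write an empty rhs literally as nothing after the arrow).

  | babba => baa => bb => ε
  | baaab => bbab => ab
  | aabbaa => bbaa => aa => b
  | bbaba => aba

aa->b; aab->b; bb->; bbb->aa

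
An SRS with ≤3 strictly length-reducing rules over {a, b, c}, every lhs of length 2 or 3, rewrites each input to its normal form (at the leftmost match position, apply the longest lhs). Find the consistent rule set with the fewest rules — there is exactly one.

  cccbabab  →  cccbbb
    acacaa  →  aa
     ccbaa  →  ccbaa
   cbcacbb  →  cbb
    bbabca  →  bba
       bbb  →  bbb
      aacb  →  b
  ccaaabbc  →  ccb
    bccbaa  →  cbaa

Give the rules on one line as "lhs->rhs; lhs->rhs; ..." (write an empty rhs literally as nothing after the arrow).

ab->b; ac->; bc->

  | cccbabab => cccbbab => cccbbb
  | acacaa => acaa => aa
  | ccbaa
  | cbcacbb => cacbb => cbb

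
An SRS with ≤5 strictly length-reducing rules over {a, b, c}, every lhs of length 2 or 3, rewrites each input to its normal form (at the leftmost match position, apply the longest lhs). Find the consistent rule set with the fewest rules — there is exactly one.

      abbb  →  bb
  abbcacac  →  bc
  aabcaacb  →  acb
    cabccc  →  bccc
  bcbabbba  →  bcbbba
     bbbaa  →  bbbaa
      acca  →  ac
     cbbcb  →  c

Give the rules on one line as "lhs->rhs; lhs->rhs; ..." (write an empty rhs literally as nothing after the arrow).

ab->c; abb->b; bbc->aa; ca->

  | abbb => bb
  | abbcacac => bcacac => bcac => bc
  | aabcaacb => accaacb => acacb => acb
  | cabccc => bccc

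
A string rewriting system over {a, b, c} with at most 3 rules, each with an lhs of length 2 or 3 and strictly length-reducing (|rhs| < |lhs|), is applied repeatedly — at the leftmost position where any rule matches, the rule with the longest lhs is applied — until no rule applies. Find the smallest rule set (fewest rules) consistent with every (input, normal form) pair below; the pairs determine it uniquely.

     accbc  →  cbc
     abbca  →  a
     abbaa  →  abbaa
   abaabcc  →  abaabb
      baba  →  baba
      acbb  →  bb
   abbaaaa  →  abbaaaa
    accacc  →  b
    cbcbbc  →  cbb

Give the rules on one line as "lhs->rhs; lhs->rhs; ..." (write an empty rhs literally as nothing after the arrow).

ac->; bbc->c; cc->b

  | accbc => cbc
  | abbca => aca => a
  | abbaa
  | abaabcc => abaabb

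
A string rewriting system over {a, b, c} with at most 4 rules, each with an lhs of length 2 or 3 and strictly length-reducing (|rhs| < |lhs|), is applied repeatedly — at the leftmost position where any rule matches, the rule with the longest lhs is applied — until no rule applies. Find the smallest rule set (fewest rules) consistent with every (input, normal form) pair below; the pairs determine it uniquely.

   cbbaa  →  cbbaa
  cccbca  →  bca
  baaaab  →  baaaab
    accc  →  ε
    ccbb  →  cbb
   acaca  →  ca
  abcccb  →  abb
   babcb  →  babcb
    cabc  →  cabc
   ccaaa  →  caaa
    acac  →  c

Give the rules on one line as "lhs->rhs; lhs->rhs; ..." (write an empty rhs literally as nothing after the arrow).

ac->c; cc->c; ccc->

  | cbbaa
  | cccbca => bca
  | baaaab
  | accc => ccc => ε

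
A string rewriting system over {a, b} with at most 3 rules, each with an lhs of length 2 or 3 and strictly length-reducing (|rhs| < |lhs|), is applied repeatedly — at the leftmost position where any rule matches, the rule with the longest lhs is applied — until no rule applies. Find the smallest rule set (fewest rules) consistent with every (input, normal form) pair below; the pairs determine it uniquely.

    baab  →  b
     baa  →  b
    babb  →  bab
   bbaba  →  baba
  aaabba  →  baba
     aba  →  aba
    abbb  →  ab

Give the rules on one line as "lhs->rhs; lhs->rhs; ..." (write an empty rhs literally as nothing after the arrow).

  | baab => bbb => bb => b
  | baa => bb => b
  | babb => bab
  | bbaba => baba

aa->b; bb->b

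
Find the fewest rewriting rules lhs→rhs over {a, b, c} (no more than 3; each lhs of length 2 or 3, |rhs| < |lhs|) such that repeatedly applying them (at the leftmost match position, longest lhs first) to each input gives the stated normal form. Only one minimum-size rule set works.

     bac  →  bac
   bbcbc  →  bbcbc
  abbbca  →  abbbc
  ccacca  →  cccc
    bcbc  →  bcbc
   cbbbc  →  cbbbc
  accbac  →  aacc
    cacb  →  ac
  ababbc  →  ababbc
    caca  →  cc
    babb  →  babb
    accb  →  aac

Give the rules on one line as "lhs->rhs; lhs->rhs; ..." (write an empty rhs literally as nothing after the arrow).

ca->c; ccb->ac

  | bac
  | bbcbc
  | abbbca => abbbc
  | ccacca => cccca => cccc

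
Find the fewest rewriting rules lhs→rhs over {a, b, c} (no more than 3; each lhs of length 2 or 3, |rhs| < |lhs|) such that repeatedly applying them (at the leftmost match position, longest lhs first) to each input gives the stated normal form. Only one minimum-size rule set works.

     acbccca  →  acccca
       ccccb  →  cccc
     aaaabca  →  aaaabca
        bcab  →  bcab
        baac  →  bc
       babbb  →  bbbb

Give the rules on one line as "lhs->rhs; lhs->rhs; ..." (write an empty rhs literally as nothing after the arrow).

ba->b; cb->c

  | acbccca => acccca
  | ccccb => cccc
  | aaaabca
  | bcab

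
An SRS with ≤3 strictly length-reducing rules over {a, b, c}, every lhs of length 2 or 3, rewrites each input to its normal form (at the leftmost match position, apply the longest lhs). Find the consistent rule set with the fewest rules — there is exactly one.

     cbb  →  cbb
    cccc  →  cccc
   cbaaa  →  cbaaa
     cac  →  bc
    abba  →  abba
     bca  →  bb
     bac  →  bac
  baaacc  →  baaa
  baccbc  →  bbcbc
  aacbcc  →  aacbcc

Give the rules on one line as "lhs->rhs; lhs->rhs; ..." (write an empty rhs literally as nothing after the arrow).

  | cbb
  | cccc
  | cbaaa
  | cac => bc

abc->aa; acc->bc; ca->b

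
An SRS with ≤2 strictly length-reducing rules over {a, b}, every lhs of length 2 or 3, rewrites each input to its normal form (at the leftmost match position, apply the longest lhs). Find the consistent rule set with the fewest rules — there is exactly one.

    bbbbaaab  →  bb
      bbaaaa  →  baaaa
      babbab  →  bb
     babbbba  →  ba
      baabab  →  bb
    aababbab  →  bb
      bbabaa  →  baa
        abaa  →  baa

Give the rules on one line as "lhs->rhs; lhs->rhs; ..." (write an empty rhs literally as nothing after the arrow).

  | bbbbaaab => bbbaaab => bbaaab => baaab => baab => bab => bb
  | bbaaaa => baaaa
  | babbab => bbbab => bbab => bab => bb
  | babbbba => bbbbba => bbbba => bbba => bba => ba

ab->b; bba->ba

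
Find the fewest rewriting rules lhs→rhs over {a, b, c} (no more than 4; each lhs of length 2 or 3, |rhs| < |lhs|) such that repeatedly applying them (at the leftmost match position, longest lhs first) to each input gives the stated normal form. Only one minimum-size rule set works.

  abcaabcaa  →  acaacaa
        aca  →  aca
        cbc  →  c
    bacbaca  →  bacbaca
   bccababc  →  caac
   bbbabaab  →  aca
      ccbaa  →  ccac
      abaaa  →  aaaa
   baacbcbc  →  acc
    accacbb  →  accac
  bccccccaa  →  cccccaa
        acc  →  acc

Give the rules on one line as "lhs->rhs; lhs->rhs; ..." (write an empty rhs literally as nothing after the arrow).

  | abcaabcaa => acaabcaa => acaacaa
  | aca
  | cbc => c
  | bacbaca

ab->a; baa->ac; bb->; bc->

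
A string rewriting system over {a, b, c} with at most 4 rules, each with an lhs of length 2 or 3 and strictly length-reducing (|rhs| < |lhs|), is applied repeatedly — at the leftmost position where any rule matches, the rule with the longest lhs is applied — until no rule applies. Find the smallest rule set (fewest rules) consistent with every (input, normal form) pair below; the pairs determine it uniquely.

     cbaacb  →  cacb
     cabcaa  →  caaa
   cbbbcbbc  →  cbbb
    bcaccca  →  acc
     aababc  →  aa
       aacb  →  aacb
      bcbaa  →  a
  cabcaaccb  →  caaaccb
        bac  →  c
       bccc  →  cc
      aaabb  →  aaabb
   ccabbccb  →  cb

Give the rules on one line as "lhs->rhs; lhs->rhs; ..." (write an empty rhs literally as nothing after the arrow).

ba->; bc->; cca->c

  | cbaacb => cacb
  | cabcaa => caaa
  | cbbbcbbc => cbbbbc => cbbb
  | bcaccca => accca => acc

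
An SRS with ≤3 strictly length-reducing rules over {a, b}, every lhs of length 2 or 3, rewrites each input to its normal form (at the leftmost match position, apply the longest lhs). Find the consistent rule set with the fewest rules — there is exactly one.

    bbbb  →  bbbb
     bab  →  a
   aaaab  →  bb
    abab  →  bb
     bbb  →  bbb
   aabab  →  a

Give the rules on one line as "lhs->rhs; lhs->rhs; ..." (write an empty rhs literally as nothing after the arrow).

aa->b; ab->a; ba->a

  | bbbb
  | bab => ab => a
  | aaaab => baab => aab => bb
  | abab => aab => bb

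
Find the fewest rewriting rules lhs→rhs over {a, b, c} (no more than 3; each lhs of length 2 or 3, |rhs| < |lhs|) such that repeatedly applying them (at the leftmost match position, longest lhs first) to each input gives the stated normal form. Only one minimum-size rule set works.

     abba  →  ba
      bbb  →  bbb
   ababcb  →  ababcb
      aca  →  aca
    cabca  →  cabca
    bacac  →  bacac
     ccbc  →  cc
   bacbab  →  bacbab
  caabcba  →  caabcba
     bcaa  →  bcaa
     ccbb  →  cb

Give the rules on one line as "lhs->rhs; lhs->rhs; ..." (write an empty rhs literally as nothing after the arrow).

abb->b; ccb->c

  | abba => ba
  | bbb
  | ababcb
  | aca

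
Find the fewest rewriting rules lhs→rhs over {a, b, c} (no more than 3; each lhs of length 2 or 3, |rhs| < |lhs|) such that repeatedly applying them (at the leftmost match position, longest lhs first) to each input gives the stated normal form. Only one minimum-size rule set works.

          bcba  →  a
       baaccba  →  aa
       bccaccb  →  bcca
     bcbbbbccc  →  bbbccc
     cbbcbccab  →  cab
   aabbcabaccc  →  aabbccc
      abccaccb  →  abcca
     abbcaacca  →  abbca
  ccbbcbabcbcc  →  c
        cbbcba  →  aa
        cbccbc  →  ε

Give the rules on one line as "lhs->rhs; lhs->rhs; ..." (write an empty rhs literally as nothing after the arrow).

  | bcba => baa => a
  | baaccba => accba => cba => aa
  | bccaccb => bcccb => bcca
  | bcbbbbccc => babbbccc => bbbccc

ac->; ba->; cb->a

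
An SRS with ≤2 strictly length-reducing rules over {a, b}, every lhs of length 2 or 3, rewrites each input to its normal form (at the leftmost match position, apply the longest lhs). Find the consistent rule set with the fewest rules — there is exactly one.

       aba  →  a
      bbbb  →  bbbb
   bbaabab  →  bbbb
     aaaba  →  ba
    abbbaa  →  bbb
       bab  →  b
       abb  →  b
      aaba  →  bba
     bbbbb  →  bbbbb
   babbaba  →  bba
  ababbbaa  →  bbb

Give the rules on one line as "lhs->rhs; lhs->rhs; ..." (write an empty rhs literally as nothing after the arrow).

aa->b; ab->

  | aba => a
  | bbbb
  | bbaabab => bbbbab => bbbb
  | aaaba => baba => ba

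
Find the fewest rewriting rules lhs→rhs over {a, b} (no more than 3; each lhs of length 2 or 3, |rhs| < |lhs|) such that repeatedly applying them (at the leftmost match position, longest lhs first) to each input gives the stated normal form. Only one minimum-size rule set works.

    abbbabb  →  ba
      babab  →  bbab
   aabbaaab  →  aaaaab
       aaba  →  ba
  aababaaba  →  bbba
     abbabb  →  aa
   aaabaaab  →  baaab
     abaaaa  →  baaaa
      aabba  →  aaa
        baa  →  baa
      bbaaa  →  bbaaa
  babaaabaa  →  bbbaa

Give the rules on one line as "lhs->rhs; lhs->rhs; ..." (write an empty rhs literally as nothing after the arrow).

  | abbbabb => ababb => babb => ba
  | babab => bbab
  | aabbaaab => aaaaab
  | aaba => aba => ba

aba->ba; abb->a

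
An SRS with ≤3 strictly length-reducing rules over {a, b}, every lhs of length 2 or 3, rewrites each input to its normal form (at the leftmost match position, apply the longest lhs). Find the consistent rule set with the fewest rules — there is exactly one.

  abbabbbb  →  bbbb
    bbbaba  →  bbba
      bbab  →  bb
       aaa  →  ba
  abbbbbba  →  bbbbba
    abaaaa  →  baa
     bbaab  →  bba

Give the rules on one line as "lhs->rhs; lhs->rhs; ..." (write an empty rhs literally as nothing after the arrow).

aaa->ba; ab->

  | abbabbbb => babbbb => bbbb
  | bbbaba => bbba
  | bbab => bb
  | aaa => ba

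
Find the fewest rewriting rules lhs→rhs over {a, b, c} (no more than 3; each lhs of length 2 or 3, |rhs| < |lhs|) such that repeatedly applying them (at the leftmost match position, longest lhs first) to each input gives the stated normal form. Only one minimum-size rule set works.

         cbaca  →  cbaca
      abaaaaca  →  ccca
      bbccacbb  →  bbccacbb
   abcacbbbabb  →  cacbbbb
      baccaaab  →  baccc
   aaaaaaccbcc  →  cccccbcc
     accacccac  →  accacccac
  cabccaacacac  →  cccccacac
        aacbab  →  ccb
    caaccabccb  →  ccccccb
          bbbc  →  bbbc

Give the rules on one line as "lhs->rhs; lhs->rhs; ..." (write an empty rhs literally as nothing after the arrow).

  | cbaca
  | abaaaaca => aaaaca => caaca => ccca
  | bbccacbb
  | abcacbbbabb => cacbbbabb => cacbbbb

aa->c; ab->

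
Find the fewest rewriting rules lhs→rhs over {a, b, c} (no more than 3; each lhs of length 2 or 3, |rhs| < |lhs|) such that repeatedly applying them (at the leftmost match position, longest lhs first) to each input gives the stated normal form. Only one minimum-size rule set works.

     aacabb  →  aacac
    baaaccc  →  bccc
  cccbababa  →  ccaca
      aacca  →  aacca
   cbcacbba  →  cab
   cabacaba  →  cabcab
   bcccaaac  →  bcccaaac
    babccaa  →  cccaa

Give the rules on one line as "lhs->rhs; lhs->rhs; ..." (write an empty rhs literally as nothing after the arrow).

ba->b; bb->c; cb->

  | aacabb => aacac
  | baaaccc => baaccc => baccc => bccc
  | cccbababa => ccababa => ccabba => ccaca
  | aacca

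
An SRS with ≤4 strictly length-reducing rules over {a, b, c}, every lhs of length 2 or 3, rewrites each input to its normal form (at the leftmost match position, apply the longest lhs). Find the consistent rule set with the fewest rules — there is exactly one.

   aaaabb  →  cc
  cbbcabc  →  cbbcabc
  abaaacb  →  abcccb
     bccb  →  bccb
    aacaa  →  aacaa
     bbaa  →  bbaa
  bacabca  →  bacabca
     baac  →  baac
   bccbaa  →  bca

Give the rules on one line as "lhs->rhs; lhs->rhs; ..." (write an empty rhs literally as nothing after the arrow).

  | aaaabb => ccabb => cc
  | cbbcabc
  | abaaacb => abcccb
  | bccb

aaa->cc; abb->; cba->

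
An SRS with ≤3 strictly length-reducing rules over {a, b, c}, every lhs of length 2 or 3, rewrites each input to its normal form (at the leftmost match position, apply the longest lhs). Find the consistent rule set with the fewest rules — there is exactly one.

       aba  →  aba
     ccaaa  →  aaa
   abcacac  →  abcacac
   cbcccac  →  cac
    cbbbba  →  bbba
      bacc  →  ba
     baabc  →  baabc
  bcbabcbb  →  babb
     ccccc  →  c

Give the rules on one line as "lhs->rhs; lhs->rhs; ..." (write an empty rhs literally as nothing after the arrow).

  | aba
  | ccaaa => aaa
  | abcacac
  | cbcccac => cccac => cac

cb->; cc->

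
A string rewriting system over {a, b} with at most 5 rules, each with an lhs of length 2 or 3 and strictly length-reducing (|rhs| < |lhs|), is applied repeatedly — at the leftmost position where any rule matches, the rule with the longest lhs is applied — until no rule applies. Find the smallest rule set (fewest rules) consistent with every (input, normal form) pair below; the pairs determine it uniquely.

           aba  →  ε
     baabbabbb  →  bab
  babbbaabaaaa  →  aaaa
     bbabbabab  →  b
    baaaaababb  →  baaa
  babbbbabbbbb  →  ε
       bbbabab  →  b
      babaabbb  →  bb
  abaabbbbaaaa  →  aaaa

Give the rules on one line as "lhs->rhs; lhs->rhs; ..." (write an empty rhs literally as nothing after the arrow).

aba->; abb->; bba->a; bbb->

  | aba => ε
  | baabbabbb => baabbb => bab
  | babbbaabaaaa => bbaabaaaa => aabaaaa => aaaa
  | bbabbabab => abbabab => abab => b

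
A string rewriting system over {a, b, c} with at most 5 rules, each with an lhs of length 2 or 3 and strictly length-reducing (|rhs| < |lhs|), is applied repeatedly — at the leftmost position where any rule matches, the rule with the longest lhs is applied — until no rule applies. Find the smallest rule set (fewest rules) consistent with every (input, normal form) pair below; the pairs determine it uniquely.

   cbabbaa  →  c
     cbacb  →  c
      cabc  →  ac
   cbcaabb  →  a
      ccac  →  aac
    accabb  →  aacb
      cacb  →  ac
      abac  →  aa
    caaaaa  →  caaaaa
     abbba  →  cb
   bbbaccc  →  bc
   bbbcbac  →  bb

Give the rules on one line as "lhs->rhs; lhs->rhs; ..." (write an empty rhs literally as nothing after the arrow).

ab->c; ba->; cac->aa; cc->a

  | cbabbaa => cbbaa => cba => c
  | cbacb => ccb => ab => c
  | cabc => ccc => ac
  | cbcaabb => cbcacb => cbaab => cab => cc => a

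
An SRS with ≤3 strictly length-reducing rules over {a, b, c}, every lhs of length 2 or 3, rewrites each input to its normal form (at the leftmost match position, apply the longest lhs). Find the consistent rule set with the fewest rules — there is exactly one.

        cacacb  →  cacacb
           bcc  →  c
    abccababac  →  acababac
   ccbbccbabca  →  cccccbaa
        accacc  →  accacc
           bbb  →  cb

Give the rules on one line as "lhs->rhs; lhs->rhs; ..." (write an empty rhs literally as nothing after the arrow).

  | cacacb
  | bcc => c
  | abccababac => acababac
  | ccbbccbabca => cccccbabca => cccccbaa

bb->c; bc->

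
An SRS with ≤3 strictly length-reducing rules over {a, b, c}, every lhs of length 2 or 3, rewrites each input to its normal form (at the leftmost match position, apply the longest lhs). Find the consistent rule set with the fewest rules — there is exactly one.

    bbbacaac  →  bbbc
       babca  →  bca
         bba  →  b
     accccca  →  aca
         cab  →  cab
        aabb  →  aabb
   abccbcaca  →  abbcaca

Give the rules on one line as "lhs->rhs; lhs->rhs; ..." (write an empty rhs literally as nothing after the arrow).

ba->; caa->b; cc->

  | bbbacaac => bbcaac => bbbc
  | babca => bca
  | bba => b
  | accccca => accca => aca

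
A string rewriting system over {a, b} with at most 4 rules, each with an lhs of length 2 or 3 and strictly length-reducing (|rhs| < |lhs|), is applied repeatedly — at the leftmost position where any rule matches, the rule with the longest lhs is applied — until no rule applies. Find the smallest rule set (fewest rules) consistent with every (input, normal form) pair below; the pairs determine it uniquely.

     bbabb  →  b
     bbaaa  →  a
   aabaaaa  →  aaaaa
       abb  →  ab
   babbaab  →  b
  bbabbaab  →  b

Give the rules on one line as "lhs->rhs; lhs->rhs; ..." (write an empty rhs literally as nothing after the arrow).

ba->; bb->b; bba->b

  | bbabb => bbb => bb => b
  | bbaaa => baa => a
  | aabaaaa => aaaaa
  | abb => ab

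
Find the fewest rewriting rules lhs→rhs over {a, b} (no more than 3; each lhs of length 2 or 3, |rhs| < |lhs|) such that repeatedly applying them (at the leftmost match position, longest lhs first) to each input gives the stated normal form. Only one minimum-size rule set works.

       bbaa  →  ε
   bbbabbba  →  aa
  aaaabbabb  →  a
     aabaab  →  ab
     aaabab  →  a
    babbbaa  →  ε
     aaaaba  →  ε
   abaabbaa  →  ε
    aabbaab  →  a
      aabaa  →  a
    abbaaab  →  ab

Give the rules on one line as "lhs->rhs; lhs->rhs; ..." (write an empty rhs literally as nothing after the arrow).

aba->ba; ba->; bab->a

  | bbaa => ba => ε
  | bbbabbba => bbabba => baba => aa
  | aaaabbabb => aaaabab => aaabab => aabab => abab => bab => a
  | aabaab => abaab => baab => ab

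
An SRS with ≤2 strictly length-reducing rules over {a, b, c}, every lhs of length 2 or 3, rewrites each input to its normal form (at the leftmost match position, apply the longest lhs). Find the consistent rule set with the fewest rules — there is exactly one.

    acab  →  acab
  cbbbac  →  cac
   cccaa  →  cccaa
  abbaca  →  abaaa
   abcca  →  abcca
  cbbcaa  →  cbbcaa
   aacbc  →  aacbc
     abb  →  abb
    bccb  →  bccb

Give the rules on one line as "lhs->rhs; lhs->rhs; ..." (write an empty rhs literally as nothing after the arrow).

  | acab
  | cbbbac => cac
  | cccaa
  | abbaca => abaaa

bac->aa; bbb->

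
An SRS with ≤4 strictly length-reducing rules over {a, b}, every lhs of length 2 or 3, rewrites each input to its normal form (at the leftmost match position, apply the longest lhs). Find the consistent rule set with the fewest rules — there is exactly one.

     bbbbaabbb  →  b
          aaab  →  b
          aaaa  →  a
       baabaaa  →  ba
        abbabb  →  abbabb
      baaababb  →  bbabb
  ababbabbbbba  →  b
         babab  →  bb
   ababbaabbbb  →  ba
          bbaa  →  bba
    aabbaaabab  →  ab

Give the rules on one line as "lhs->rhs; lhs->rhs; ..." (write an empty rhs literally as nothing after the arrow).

  | bbbbaabbb => babaabbb => babbb => baba => b
  | aaab => b
  | aaaa => a
  | baabaaa => babaaa => baa => ba

aa->a; aaa->; aba->; bbb->ba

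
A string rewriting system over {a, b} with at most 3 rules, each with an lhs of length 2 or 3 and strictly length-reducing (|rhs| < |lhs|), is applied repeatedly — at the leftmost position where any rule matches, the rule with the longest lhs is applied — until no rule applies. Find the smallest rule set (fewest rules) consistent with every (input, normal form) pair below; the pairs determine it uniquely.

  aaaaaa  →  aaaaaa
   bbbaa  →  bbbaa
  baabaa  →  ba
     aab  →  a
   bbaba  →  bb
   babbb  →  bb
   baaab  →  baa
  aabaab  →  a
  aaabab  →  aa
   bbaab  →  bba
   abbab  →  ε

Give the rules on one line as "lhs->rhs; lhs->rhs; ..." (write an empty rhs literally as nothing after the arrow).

  | aaaaaa
  | bbbaa
  | baabaa => baaba => baab => ba
  | aab => a

ab->; aba->ab; abb->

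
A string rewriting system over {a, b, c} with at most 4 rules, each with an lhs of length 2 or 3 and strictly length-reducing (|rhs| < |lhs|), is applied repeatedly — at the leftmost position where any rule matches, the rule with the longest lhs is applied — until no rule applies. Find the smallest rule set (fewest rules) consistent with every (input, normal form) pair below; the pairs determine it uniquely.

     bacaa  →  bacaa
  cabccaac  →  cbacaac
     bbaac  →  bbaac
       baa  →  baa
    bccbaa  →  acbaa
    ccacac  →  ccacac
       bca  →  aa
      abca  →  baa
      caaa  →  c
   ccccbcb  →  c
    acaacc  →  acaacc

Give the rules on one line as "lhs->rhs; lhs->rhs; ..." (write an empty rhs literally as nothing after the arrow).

aaa->; abc->ba; bc->a; ccb->

  | bacaa
  | cabccaac => cbacaac
  | bbaac
  | baa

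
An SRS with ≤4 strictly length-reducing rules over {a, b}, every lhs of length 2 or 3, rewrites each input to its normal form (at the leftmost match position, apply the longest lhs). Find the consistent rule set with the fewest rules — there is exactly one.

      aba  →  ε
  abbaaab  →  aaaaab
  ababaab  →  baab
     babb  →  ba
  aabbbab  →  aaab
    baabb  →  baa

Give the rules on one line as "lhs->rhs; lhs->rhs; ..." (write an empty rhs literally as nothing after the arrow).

aba->; bb->; bba->aa; bbb->

  | aba => ε
  | abbaaab => aaaaab
  | ababaab => baab
  | babb => ba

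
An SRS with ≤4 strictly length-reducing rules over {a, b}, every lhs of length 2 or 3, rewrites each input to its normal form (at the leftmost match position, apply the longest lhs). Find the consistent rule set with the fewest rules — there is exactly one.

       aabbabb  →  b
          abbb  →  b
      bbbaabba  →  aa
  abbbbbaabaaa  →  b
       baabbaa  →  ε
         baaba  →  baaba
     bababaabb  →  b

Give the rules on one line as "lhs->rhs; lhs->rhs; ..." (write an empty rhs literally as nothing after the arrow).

aaa->; abb->bb; bb->b; bba->aa

  | aabbabb => abbabb => bbabb => aabb => abb => bb => b
  | abbb => bbb => bb => b
  | bbbaabba => bbaabba => aaabba => bba => aa
  | abbbbbaabaaa => bbbbbaabaaa => bbbbaabaaa => bbbaabaaa => bbaabaaa => aaabaaa => baaa => b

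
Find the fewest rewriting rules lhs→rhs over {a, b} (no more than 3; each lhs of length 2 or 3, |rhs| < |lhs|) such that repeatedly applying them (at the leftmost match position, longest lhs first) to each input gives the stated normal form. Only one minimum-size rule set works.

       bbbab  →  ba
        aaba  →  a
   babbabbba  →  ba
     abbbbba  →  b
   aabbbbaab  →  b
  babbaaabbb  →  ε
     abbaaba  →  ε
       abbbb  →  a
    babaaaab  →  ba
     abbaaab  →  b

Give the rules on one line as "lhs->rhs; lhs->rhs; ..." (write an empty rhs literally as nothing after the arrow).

aa->b; ab->a; bb->

  | bbbab => bab => ba
  | aaba => bba => a
  | babbabbba => bababbba => baabbba => bbbbba => bbba => ba
  | abbbbba => abbbba => abbba => abba => aba => aa => b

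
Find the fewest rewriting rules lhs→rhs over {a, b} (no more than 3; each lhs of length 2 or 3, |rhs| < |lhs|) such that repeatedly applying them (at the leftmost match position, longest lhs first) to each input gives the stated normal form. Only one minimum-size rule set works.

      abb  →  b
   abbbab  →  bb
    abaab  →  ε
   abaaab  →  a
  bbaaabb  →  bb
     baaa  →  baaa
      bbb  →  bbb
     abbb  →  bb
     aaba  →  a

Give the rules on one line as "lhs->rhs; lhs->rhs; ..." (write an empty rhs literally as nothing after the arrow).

aab->; ab->

  | abb => b
  | abbbab => bbab => bb
  | abaab => aab => ε
  | abaaab => aaab => a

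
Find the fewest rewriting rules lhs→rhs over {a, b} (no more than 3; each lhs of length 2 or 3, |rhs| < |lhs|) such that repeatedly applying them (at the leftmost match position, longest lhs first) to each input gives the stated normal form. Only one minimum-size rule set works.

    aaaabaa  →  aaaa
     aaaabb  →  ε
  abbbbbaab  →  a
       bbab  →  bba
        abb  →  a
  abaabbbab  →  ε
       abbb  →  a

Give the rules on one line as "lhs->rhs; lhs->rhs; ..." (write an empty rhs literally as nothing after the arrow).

  | aaaabaa => aaaa
  | aaaabb => aab => ε
  | abbbbbaab => abbbbaab => abbbaab => abbaab => abaab => aaab => a
  | bbab => bba

aab->; ab->a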